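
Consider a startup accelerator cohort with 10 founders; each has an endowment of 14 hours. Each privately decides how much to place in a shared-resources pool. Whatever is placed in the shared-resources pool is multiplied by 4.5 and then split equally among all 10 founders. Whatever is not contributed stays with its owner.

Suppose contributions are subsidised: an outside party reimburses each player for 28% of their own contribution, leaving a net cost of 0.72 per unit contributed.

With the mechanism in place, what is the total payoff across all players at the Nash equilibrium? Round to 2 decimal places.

The effective private return is (4.5/10) / 0.72 = 0.6250, which is still under 1, so the mechanism doesn't change anyone's dominant strategy: zero contribution.
At the Nash equilibrium no one contributes; group total payoff = 10 × 14 = 140.

140.00 hours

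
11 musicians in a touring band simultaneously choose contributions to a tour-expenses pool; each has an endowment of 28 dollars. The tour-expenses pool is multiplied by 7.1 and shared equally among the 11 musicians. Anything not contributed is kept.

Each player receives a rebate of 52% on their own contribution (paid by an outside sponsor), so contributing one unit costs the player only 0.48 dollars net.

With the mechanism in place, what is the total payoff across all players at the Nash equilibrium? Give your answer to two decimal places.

The effective private return per unit is now (7.1/11) / 0.48 = 1.3447 > 1, so every player's dominant strategy flips to full contribution.
So the Nash equilibrium is full contribution by all 11; the group earns 11 × (28 × 0.52 + 7.1 × 28) = 2346.96.

2346.96 dollars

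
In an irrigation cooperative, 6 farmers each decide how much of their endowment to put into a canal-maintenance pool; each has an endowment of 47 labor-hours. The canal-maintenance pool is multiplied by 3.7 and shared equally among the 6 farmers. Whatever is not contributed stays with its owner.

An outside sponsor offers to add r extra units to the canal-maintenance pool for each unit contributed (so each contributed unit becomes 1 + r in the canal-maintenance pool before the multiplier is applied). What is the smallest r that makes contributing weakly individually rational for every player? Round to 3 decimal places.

With matching at rate r, one contributed unit becomes (1 + r) in the canal-maintenance pool and returns 3.7 × (1 + r) / 6 to the contributor.
Setting this equal to 1: 1 + r = 6/3.7 = 1.6216.
So the minimum matching rate is r = 1.6216 − 1 = 0.622.

0.622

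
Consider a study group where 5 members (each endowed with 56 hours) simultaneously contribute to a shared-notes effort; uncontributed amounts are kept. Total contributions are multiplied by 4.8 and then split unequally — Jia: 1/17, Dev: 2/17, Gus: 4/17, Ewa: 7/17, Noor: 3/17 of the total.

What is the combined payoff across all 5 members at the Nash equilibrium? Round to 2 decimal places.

705.60 hours

Player j's private return per contributed unit is 4.8 × (j's share). Contributing is weakly dominant for j when that share is at least 1/4.8 = 0.2083, and contributing 0 is dominant otherwise.
Gus and Ewa clear that bar, contributing 56 each; the remaining 3 contribute 0. Total contributed: 112.
The shared-notes effort pays out 4.8 × 112 = 537.60 in total (split across the unequal shares, but the aggregate is all that matters for the group sum).
The 3 free-riders keep 56 each, adding 168. Group total = 168 + 537.60 = 705.60.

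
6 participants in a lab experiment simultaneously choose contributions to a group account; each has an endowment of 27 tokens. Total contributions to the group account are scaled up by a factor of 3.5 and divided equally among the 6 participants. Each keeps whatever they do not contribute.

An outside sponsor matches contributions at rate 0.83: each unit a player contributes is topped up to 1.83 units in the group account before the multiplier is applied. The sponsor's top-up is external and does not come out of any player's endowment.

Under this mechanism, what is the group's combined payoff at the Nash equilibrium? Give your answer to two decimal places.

1037.61 tokens

The effective private return per unit is now 3.5 × 1.83 / 6 = 1.0675 > 1, so every player's dominant strategy flips to full contribution.
At the Nash equilibrium everyone contributes 27. Group total payoff = 3.5 × 1.83 × 162 = 1037.61.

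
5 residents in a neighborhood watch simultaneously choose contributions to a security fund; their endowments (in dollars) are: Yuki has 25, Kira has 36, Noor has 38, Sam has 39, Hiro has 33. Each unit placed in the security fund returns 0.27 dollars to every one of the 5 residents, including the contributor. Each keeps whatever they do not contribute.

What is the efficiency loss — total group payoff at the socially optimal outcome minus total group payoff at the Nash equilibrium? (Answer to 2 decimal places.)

The private return per contributed unit is 0.27 < 1 for everyone, so the Nash equilibrium is zero contribution and the group total is Σ E_j = 25 + 36 + 38 + 39 + 33 = 171.
Each contributed unit returns 1.350 to the group, so the social optimum is full contribution by everyone: group total = 1.350 × 171 = 230.85.
Efficiency loss = (1.350 − 1) × 171 = 59.85.

59.85 dollars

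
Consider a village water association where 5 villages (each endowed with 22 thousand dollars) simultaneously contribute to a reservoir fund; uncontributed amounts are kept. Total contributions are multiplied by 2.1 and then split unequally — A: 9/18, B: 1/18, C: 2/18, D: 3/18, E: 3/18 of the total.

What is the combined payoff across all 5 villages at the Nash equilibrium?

Each unit j contributes comes back to j as 2.1 × (j's share), so j prefers to contribute only if that share exceeds 1/2.1 = 0.4762; otherwise keeping the unit dominates.
A alone (share 9/18) is above the threshold, contributing 22; the remaining 4 contribute 0. Total contributed: 22.
The reservoir fund pays out 2.1 × 22 = 46.20 in total (split across the unequal shares, but the aggregate is all that matters for the group sum).
The 4 free-riders keep 22 each, adding 88. Group total = 88 + 46.20 = 134.20.

134.20 thousand dollars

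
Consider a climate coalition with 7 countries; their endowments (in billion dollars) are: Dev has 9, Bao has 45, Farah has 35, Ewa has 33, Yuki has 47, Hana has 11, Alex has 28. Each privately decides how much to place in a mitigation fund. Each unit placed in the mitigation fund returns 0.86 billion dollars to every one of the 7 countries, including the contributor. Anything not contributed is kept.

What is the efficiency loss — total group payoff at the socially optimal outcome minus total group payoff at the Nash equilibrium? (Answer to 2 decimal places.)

1044.16 billion dollars

The private return per contributed unit is 0.86 < 1 for everyone, so the Nash equilibrium is zero contribution and the group total is Σ E_j = 9 + 45 + 35 + 33 + 47 + 11 + 28 = 208.
Each contributed unit returns 6.020 to the group, so the social optimum is full contribution by everyone: group total = 6.020 × 208 = 1252.16.
Efficiency loss = (6.020 − 1) × 208 = 1044.16.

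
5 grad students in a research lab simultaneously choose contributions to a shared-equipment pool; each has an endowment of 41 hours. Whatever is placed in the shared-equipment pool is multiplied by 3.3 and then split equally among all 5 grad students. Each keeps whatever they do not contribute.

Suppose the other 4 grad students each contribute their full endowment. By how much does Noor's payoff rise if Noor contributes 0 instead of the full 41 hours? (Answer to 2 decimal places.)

Switching from a contribution of 41 to 0 lets Noor keep an extra 41 hours, but lowers the shared-equipment pool by 41, which costs Noor their own share of that drop: 3.3/5 × 41 = 27.06.
Net gain = 41 − 27.06 = 13.94. The private return per contributed unit (0.6600) is below 1, so free-riding is indeed the best response regardless of what the others do.

13.94 hours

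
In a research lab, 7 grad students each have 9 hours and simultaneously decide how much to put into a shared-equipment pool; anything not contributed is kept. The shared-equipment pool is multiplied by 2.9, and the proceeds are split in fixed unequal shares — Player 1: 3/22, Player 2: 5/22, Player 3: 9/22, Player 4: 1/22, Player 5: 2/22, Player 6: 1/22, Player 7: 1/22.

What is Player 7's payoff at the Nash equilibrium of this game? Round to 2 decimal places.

A player with share s gets back 2.9·s per unit contributed, so full contribution is dominant for anyone with s > 1/2.9 = 0.3448 and zero contribution is dominant for anyone below.
Only Player 3 (9/22) clears that bar, contributing 9; the remaining 6 contribute 0. Total contributed: 9.
Player 7 keeps 9 and receives 2.9 × 9 × 1/22 = 1.19 from the shared-equipment pool, for a payoff of 10.19.

10.19 hours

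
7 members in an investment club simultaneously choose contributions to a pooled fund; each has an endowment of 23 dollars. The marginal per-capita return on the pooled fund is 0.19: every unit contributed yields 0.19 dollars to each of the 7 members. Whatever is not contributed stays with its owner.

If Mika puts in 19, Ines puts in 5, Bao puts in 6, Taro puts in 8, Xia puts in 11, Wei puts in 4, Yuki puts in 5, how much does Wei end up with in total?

30.02 dollars

Total contributed: 19 + 5 + 6 + 8 + 11 + 4 + 5 = 58.
Each receives 0.19 × 58 = 11.02 from the pooled fund.
Wei keeps 23 − 4 = 19, so Wei's payoff is 19 + 11.02 = 30.02.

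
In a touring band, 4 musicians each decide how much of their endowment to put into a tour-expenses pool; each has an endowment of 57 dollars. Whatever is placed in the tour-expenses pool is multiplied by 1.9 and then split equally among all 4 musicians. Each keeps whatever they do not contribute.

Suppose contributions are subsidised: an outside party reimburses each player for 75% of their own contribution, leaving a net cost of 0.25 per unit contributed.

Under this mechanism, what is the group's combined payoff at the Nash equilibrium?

604.20 dollars

The effective private return per unit is now (1.9/4) / 0.25 = 1.9000 > 1, so every player's dominant strategy flips to full contribution.
At the Nash equilibrium everyone contributes 57. Group total payoff = 4 × (57 × 0.75 + 1.9 × 57) = 604.20.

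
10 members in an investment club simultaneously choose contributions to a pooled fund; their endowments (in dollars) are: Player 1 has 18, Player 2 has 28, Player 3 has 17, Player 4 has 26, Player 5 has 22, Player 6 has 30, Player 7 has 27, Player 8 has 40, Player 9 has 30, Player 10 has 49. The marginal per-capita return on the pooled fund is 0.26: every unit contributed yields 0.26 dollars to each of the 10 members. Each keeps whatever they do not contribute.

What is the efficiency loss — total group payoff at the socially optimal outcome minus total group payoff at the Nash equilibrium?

459.20 dollars

The private return per contributed unit is 0.26 < 1 for everyone, so the Nash equilibrium is zero contribution and the group total is Σ E_j = 18 + 28 + 17 + 26 + 22 + 30 + 27 + 40 + 30 + 49 = 287.
Each contributed unit returns 2.600 to the group, so the social optimum is full contribution by everyone: group total = 2.600 × 287 = 746.20.
Efficiency loss = (2.600 − 1) × 287 = 459.20.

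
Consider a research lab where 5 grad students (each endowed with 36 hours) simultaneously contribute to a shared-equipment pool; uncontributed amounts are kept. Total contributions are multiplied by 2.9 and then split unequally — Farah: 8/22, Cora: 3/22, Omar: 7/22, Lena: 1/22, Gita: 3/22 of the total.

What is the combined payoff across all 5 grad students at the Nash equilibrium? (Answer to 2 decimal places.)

Each unit j contributes comes back to j as 2.9 × (j's share), so j prefers to contribute only if that share exceeds 1/2.9 = 0.3448; otherwise keeping the unit dominates.
Only Farah (8/22) clears that bar, contributing 36; the remaining 4 contribute 0. Total contributed: 36.
The shared-equipment pool pays out 2.9 × 36 = 104.40 in total (split across the unequal shares, but the aggregate is all that matters for the group sum).
The 4 free-riders keep 36 each, adding 144. Group total = 144 + 104.40 = 248.40.

248.40 hours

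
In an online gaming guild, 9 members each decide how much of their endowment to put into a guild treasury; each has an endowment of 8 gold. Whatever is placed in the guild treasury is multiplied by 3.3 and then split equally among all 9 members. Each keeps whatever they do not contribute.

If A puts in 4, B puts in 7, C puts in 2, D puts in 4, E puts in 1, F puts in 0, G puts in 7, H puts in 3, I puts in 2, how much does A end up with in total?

Total contributed: 4 + 7 + 2 + 4 + 1 + 0 + 7 + 3 + 2 = 30.
Each receives 3.3 × 30 / 9 = 11.00 from the guild treasury.
A keeps 8 − 4 = 4, so A's payoff is 4 + 11.00 = 15.00.

15.00 gold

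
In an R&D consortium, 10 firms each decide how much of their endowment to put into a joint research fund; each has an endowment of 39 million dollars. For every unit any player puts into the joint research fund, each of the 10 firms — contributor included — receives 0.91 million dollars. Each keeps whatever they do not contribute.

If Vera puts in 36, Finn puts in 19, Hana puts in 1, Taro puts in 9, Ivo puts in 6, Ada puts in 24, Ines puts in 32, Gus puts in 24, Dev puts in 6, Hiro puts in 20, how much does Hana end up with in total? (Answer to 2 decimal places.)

199.07 million dollars

Total contributed: 36 + 19 + 1 + 9 + 6 + 24 + 32 + 24 + 6 + 20 = 177.
Each receives 0.91 × 177 = 161.07 from the joint research fund.
Hana keeps 39 − 1 = 38, so Hana's payoff is 38 + 161.07 = 199.07.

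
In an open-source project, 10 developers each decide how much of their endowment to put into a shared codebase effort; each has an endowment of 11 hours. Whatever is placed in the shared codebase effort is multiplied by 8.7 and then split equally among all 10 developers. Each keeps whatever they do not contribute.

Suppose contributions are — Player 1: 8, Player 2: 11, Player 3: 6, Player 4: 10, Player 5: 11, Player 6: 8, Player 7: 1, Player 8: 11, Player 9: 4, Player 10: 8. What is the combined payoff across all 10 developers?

710.60 hours

Total contributed: 8 + 11 + 6 + 10 + 11 + 8 + 1 + 11 + 4 + 8 = 78; total kept: 10 × 11 − 78 = 32.
The shared codebase effort pays out 8.7 × 78 = 678.60 in aggregate.
Group total = 32 + 678.60 = 710.60.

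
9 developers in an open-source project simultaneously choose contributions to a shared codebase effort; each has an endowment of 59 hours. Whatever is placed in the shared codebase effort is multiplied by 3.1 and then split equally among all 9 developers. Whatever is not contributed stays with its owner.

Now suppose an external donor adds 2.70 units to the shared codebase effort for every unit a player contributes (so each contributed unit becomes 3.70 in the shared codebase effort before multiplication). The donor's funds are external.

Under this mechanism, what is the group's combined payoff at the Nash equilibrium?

The effective private return per unit is now 3.1 × 3.70 / 9 = 1.2744 > 1, so every player's dominant strategy flips to full contribution.
So the Nash equilibrium is full contribution by all 9; the group earns 3.1 × 3.70 × 531 = 6090.57.

6090.57 hours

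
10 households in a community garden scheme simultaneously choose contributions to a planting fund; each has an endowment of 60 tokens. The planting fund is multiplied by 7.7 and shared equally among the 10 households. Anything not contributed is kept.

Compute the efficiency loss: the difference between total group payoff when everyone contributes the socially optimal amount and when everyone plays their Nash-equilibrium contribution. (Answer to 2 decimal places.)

4020.00 tokens

Each contributed unit returns 7.7/10 = 0.7700 to its contributor — below 1 — so contributing 0 is dominant for every player. At the Nash equilibrium everyone keeps their 60, and the group total is 10 × 60 = 600.
Each contributed unit returns 7.700 to the group as a whole (0.7700 to each of 10 players), which exceeds 1, so the social optimum is full contribution: group total = 7.700 × 600 = 4620.00.
Efficiency loss = 4620.00 − 600 = 4020.00.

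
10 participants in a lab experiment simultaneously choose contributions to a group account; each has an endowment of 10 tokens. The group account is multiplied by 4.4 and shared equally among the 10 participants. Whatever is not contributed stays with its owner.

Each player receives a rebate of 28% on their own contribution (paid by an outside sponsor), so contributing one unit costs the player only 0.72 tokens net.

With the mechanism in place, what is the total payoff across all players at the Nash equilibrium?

With the mechanism, a contributed unit returns (4.4/10) / 0.72 = 0.6111 per unit of net cost — still below 1 — so contributing 0 remains dominant for every player.
Everyone keeps their endowment and the group total is 10 × 10 = 100.

100.00 tokens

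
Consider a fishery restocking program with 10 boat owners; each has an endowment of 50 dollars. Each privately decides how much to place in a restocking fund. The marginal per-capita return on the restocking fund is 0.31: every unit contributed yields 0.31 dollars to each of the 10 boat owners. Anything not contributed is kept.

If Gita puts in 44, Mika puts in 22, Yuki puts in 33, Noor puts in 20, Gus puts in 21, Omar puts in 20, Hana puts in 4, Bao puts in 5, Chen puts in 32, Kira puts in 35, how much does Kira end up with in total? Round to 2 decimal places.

88.16 dollars

Total contributed: 44 + 22 + 33 + 20 + 21 + 20 + 4 + 5 + 32 + 35 = 236.
Each receives 0.31 × 236 = 73.16 from the restocking fund.
Kira keeps 50 − 35 = 15, so Kira's payoff is 15 + 73.16 = 88.16.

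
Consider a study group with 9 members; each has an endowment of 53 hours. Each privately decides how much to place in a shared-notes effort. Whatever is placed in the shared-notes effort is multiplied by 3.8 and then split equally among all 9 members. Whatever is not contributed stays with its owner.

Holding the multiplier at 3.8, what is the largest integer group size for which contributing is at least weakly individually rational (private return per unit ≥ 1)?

Private return per unit is 3.8/(group size), which is ≥ 1 whenever the group size is ≤ 3.8.
The largest such integer is 3.

3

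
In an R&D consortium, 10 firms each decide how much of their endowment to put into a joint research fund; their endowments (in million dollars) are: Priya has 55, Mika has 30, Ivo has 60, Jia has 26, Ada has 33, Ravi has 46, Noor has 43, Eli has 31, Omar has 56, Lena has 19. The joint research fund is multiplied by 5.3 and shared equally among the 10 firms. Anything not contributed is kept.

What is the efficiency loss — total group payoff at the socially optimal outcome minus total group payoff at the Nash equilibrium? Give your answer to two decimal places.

1715.70 million dollars

The private return per contributed unit is 5.3/10 = 0.5300 < 1 for every player regardless of endowment, so the Nash equilibrium is zero contribution and the group total is Σ E_j = 55 + 30 + 60 + 26 + 33 + 46 + 43 + 31 + 56 + 19 = 399.
Each contributed unit returns 5.300 to the group, so the social optimum is full contribution by everyone: group total = 5.300 × 399 = 2114.70.
Efficiency loss = (5.300 − 1) × 399 = 1715.70.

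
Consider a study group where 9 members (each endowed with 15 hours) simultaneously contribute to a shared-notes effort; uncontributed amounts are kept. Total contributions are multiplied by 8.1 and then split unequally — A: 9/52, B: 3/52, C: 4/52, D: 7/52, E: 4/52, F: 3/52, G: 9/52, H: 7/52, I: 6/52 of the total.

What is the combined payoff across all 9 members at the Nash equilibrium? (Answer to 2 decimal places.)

Each unit j contributes comes back to j as 8.1 × (j's share), so j prefers to contribute only if that share exceeds 1/8.1 = 0.1235; otherwise keeping the unit dominates.
A, D, G and H are above the threshold, contributing 15 each; the remaining 5 contribute 0. Total contributed: 60.
The shared-notes effort pays out 8.1 × 60 = 486.00 in total (split across the unequal shares, but the aggregate is all that matters for the group sum).
The 5 free-riders keep 15 each, adding 75. Group total = 75 + 486.00 = 561.00.

561.00 hours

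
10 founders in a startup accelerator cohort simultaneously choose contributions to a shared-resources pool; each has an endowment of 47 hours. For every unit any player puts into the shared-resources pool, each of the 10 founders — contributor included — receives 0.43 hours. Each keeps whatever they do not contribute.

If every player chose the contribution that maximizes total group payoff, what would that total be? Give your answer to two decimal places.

Each contributed unit returns 4.300 to the group as a whole (0.43 to each of 10 players), which exceeds 1, so the social optimum is full contribution: group total = 4.300 × 470 = 2021.00.

2021.00 hours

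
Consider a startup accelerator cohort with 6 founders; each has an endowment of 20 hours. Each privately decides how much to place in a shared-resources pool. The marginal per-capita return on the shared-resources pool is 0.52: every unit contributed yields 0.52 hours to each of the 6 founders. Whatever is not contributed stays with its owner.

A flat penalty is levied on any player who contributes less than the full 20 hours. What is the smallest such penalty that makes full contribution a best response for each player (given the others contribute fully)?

Given the others contribute fully, the best deviation is to contribute 0 (any partial contribution still incurs the fine and gives up units whose private return 0.52 is below 1).
Deviating from 20 to 0 saves 20 hours but forfeits the deviator's share of the drop in the shared-resources pool: 0.52 × 20 = 10.40.
So the deviation gain is 20 − 10.40 = 9.60, and the fine must be at least 9.60 hours to wipe it out.

9.60 hours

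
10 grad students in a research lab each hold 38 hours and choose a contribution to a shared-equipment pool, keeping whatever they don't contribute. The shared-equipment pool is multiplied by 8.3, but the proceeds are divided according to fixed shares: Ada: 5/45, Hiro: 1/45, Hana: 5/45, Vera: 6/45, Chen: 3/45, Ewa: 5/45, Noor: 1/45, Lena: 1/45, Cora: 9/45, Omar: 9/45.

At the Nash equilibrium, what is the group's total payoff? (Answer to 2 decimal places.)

1212.20 hours

Each unit j contributes comes back to j as 8.3 × (j's share), so j prefers to contribute only if that share exceeds 1/8.3 = 0.1205; otherwise keeping the unit dominates.
Vera, Cora and Omar are above the threshold, contributing 38 each; the remaining 7 contribute 0. Total contributed: 114.
The shared-equipment pool pays out 8.3 × 114 = 946.20 in total (split across the unequal shares, but the aggregate is all that matters for the group sum).
The 7 free-riders keep 38 each, adding 266. Group total = 266 + 946.20 = 1212.20.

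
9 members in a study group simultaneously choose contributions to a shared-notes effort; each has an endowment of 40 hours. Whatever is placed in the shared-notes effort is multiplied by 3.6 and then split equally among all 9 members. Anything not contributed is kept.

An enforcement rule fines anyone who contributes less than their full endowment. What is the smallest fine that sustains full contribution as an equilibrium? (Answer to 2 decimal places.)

24.00 hours

Given the others contribute fully, the best deviation is to contribute 0 (any partial contribution still incurs the fine and gives up units whose private return 0.4000 is below 1).
Deviating from 40 to 0 saves 40 hours but forfeits the deviator's share of the drop in the shared-notes effort: 3.6/9 × 40 = 16.00.
So the deviation gain is 40 − 16.00 = 24.00, and the fine must be at least 24.00 hours to wipe it out.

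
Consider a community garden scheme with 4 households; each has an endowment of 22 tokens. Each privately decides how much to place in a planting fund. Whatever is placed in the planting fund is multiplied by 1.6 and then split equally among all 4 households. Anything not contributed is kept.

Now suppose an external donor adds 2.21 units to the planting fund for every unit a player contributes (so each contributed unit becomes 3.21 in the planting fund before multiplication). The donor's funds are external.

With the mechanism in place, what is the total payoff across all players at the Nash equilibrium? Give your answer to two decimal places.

451.97 tokens

Under the mechanism each unit contributed yields 1.6 × 3.21 / 4 = 1.2840 back to its contributor per unit of net cost, which exceeds 1, making full contribution the dominant choice for everyone.
So the Nash equilibrium is full contribution by all 4; the group earns 1.6 × 3.21 × 88 = 451.97.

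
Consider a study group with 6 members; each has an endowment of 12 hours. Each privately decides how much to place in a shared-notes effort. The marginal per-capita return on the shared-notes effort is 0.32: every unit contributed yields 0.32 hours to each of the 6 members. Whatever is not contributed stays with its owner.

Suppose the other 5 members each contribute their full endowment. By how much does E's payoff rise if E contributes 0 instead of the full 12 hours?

Switching from a contribution of 12 to 0 lets E keep an extra 12 hours, but lowers the shared-notes effort by 12, which costs E their own share of that drop: 0.32 × 12 = 3.84.
Net gain = 12 − 3.84 = 8.16. The private return per contributed unit (0.32) is below 1, so free-riding is indeed the best response regardless of what the others do.

8.16 hours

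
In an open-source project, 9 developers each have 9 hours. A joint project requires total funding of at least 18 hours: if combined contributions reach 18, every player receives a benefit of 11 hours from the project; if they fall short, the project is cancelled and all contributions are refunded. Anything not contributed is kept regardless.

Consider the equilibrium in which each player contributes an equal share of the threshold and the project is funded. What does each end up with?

18 hours

Equal share of the threshold: 18/9 = 2.
At this profile no one gains by cutting their contribution: any cut drops the total below 18, the project is cancelled, contributions are refunded, and the deviator ends with 9, which is less than 9 − 2 + 11 = 18. Contributing more than 2 just wastes the excess. So contributing exactly 2 is a best response.
Each player's payoff: 9 − 2 + 11 = 18.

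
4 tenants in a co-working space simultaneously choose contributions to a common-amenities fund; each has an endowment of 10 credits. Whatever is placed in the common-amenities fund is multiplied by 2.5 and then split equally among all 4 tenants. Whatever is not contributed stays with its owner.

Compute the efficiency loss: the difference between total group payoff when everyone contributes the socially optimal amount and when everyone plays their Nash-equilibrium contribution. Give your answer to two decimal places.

60.00 credits

Each contributed unit returns 2.5/4 = 0.6250 to its contributor — below 1 — so contributing 0 is dominant for every player. At the Nash equilibrium everyone keeps their 10, and the group total is 4 × 10 = 40.
Each contributed unit returns 2.500 to the group as a whole (0.6250 to each of 4 players), which exceeds 1, so the social optimum is full contribution: group total = 2.500 × 40 = 100.00.
Efficiency loss = 100.00 − 40 = 60.00.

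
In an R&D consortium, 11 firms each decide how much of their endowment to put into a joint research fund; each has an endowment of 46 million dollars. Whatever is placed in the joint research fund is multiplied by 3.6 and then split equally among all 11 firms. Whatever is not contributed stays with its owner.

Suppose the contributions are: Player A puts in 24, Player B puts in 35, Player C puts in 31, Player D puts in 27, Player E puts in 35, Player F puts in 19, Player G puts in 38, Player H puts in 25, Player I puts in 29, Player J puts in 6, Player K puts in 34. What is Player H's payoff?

Total contributed: 24 + 35 + 31 + 27 + 35 + 19 + 38 + 25 + 29 + 6 + 34 = 303.
Each receives 3.6 × 303 / 11 = 99.16 from the joint research fund.
Player H keeps 46 − 25 = 21, so Player H's payoff is 21 + 99.16 = 120.16.

120.16 million dollars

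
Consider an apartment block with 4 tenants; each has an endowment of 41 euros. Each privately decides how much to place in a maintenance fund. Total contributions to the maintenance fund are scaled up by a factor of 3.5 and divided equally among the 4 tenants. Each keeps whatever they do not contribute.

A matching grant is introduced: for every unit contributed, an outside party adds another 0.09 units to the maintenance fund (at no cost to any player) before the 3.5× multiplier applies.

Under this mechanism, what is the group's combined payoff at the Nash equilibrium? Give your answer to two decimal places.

164.00 euros

Even with the mechanism, each unit contributed returns only 3.5 × 1.09 / 4 = 0.9538 per unit of net cost, so contributing nothing is still dominant.
Everyone keeps their endowment and the group total is 4 × 41 = 164.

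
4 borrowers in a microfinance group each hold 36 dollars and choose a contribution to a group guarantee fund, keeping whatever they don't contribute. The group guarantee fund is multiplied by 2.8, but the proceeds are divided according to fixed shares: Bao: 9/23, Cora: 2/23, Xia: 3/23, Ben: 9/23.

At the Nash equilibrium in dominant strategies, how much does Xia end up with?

62.30 dollars

Player j's private return per contributed unit is 2.8 × (j's share). Contributing is weakly dominant for j when that share is at least 1/2.8 = 0.3571, and contributing 0 is dominant otherwise.
Bao and Ben are above the threshold, contributing 36 each; the remaining 2 contribute 0. Total contributed: 72.
Xia keeps 36 and receives 2.8 × 72 × 3/23 = 26.30 from the group guarantee fund, for a payoff of 62.30.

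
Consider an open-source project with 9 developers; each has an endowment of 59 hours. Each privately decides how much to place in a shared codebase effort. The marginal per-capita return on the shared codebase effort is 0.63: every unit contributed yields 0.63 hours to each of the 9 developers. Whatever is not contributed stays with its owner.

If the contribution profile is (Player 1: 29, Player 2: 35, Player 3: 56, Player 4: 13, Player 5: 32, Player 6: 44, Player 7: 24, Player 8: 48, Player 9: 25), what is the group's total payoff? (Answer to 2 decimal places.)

1960.02 hours

Total contributed: 29 + 35 + 56 + 13 + 32 + 44 + 24 + 48 + 25 = 306; total kept: 9 × 59 − 306 = 225.
The shared codebase effort pays out 0.63 × 9 × 306 = 1735.02 in aggregate.
Group total = 225 + 1735.02 = 1960.02.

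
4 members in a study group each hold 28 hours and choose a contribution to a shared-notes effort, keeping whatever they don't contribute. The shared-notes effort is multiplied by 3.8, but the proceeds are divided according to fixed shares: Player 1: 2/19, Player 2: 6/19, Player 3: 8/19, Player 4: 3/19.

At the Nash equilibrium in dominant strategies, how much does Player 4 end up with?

A player with share s gets back 3.8·s per unit contributed, so full contribution is dominant for anyone with s > 1/3.8 = 0.2632 and zero contribution is dominant for anyone below.
Player 2 and Player 3 clear that bar, contributing 28 each; the remaining 2 contribute 0. Total contributed: 56.
Player 4 keeps 28 and receives 3.8 × 56 × 3/19 = 33.60 from the shared-notes effort, for a payoff of 61.60.

61.60 hours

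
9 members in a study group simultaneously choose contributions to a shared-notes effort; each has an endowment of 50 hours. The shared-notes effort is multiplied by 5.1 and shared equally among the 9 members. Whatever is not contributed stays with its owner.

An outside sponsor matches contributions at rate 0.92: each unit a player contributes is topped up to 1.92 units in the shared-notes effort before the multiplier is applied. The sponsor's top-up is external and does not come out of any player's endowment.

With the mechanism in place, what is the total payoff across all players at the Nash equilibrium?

With the mechanism, a contributed unit returns 5.1 × 1.92 / 9 = 1.0880 per unit of net cost to the contributor — now above 1 — so contributing fully is weakly dominant for every player.
So the Nash equilibrium is full contribution by all 9; the group earns 5.1 × 1.92 × 450 = 4406.40.

4406.40 hours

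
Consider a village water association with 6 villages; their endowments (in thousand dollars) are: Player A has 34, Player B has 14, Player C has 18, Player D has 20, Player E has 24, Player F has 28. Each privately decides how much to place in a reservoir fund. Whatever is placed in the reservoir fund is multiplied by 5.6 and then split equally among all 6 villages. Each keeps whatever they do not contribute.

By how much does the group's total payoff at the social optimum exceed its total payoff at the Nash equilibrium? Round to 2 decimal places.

634.80 thousand dollars

The private return per contributed unit is 5.6/6 = 0.9333 < 1 for every player regardless of endowment, so the Nash equilibrium is zero contribution and the group total is Σ E_j = 34 + 14 + 18 + 20 + 24 + 28 = 138.
Each contributed unit returns 5.600 to the group, so the social optimum is full contribution by everyone: group total = 5.600 × 138 = 772.80.
Efficiency loss = (5.600 − 1) × 138 = 634.80.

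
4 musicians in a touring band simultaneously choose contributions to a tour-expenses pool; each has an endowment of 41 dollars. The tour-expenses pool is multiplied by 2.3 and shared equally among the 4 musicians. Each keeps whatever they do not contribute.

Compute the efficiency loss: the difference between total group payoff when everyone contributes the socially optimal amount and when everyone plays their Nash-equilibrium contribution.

Each contributed unit returns 2.3/4 = 0.5750 to its contributor — below 1 — so contributing 0 is dominant for every player. At the Nash equilibrium everyone keeps their 41, and the group total is 4 × 41 = 164.
Each contributed unit returns 2.300 to the group as a whole (0.5750 to each of 4 players), which exceeds 1, so the social optimum is full contribution: group total = 2.300 × 164 = 377.20.
Efficiency loss = 377.20 − 164 = 213.20.

213.20 dollars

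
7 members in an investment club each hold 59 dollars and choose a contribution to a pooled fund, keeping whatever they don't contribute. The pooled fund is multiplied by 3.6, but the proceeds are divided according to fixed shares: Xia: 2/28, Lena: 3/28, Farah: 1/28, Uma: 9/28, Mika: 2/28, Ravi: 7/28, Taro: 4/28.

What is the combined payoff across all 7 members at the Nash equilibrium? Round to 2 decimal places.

Player j's private return per contributed unit is 3.6 × (j's share). Contributing is weakly dominant for j when that share is at least 1/3.6 = 0.2778, and contributing 0 is dominant otherwise.
The only share above 0.2778 is Uma's 9/28, contributing 59; the remaining 6 contribute 0. Total contributed: 59.
The pooled fund pays out 3.6 × 59 = 212.40 in total (split across the unequal shares, but the aggregate is all that matters for the group sum).
The 6 free-riders keep 59 each, adding 354. Group total = 354 + 212.40 = 566.40.

566.40 dollars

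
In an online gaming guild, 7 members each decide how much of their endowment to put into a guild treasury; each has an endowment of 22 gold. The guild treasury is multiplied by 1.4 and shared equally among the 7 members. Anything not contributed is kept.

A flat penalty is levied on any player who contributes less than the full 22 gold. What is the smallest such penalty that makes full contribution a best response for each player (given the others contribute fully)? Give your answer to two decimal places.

Given the others contribute fully, the best deviation is to contribute 0 (any partial contribution still incurs the fine and gives up units whose private return 0.2000 is below 1).
Deviating from 22 to 0 saves 22 gold but forfeits the deviator's share of the drop in the guild treasury: 1.4/7 × 22 = 4.40.
So the deviation gain is 22 − 4.40 = 17.60, and the fine must be at least 17.60 gold to wipe it out.

17.60 gold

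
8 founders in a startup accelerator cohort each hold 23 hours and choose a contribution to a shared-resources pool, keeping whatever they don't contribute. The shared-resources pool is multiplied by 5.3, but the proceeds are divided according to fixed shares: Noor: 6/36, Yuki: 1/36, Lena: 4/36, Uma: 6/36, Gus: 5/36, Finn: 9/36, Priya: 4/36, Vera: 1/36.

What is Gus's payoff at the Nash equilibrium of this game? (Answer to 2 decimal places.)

39.93 hours

A player with share s gets back 5.3·s per unit contributed, so full contribution is dominant for anyone with s > 1/5.3 = 0.1887 and zero contribution is dominant for anyone below.
Only Finn (9/36) clears that bar, contributing 23; the remaining 7 contribute 0. Total contributed: 23.
Gus keeps 23 and receives 5.3 × 23 × 5/36 = 16.93 from the shared-resources pool, for a payoff of 39.93.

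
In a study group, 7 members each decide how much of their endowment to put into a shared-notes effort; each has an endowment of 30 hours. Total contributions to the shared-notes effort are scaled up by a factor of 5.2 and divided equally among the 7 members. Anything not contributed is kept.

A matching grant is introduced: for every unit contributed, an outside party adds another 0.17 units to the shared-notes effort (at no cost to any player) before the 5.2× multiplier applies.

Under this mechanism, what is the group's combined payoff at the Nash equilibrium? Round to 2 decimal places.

210.00 hours

The effective private return is 5.2 × 1.17 / 7 = 0.8691, which is still under 1, so the mechanism doesn't change anyone's dominant strategy: zero contribution.
At the Nash equilibrium no one contributes; group total payoff = 7 × 30 = 210.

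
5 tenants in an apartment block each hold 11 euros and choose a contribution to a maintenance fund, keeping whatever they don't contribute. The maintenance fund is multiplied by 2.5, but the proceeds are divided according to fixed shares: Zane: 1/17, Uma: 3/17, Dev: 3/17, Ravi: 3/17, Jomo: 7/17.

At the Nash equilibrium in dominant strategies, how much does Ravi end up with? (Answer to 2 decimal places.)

Player j's private return per contributed unit is 2.5 × (j's share). Contributing is weakly dominant for j when that share is at least 1/2.5 = 0.4000, and contributing 0 is dominant otherwise.
Only Jomo (7/17) clears that bar, contributing 11; the remaining 4 contribute 0. Total contributed: 11.
Ravi keeps 11 and receives 2.5 × 11 × 3/17 = 4.85 from the maintenance fund, for a payoff of 15.85.

15.85 euros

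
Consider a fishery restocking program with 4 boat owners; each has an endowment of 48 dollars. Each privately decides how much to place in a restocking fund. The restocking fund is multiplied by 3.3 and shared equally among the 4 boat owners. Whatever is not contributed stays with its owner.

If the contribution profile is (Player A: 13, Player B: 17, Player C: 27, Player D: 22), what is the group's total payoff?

373.70 dollars

Total contributed: 13 + 17 + 27 + 22 = 79; total kept: 4 × 48 − 79 = 113.
The restocking fund pays out 3.3 × 79 = 260.70 in aggregate.
Group total = 113 + 260.70 = 373.70.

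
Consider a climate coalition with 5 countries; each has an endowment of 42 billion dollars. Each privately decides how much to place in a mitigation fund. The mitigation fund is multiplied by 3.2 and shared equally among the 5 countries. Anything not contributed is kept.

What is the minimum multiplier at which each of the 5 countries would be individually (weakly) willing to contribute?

5

A contributed unit returns (multiplier)/5 to its contributor.
This reaches 1 exactly when the multiplier is 5.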